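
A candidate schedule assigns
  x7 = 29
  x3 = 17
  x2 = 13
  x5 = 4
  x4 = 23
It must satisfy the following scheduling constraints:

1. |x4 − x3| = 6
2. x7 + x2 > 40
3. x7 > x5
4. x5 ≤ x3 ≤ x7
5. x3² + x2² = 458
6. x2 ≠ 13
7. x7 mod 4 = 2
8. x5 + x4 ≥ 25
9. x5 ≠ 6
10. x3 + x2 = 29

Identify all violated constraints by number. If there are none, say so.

1. |23 − 17| = 6 — satisfied.
2. x7 + x2 = 29 + 13 = 42; 42 > 40 — satisfied.
3. x7 = 29, x5 = 4; 29 > 4 — satisfied.
4. values 4 ≤ 17 ≤ 29 — satisfied.
5. x3² + x2² = 17² + 13² = 289 + 169 = 458 — satisfied.
6. x2 = 13, but 13 is required to differ — violated.
7. 29 mod 4 = 1, not 2 — violated.
8. x5 + x4 = 4 + 23 = 27; 27 ≥ 25 — satisfied.
9. x5 = 4, and 4 ≠ 6 — satisfied.
10. x3 + x2 = 17 + 13 = 30, not 29 — violated.

The assignment fails constraints 6, 7, 10.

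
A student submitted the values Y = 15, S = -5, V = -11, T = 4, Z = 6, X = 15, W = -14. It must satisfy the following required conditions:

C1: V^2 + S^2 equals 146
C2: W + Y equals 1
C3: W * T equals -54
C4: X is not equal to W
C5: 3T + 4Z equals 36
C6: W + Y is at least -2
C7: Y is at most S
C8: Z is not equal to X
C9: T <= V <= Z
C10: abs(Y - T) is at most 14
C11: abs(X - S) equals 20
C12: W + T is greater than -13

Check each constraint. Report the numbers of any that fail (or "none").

C1: V^2 + S^2 = (-11)^2 + (-5)^2 = 121 + 25 = 146  ✔
C2: W + Y = -14 + 15 = 1  ✔
C3: W * T = -14 * 4 = -56, not -54  ✘
C4: X = 15, W = -14; distinct  ✔
C5: 3T + 4Z = 3(4) + 4(6) = 36  ✔
C6: W + Y = -14 + 15 = 1; 1 ≥ -2  ✔
C7: Y = 15, S = -5; 15 > -5 (want ≤)  ✘
C8: Z = 6, X = 15; distinct  ✔
C9: values 4, -11, 6; T = 4 is not <= V = -11  ✘
C10: abs(15 - 4) = 11; 11 ≤ 14  ✔
C11: abs(15 - (-5)) = 20  ✔
C12: W + T = -14 + 4 = -10; -10 > -13  ✔

The assignment fails constraints 3, 7, 9.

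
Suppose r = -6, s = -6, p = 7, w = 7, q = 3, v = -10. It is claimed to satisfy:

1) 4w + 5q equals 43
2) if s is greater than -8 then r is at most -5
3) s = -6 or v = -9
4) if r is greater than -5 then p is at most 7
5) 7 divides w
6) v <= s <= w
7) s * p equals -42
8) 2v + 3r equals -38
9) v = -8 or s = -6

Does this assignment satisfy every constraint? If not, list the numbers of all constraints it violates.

1) 4w + 5q = 4(7) + 5(3) = 43  ✓
2) s = -6 > -8, so we need r ≤ -5; r = -6 ≤ -5  ✓
3) s = -6 = -6 (first disjunct)  ✓
4) r = -6, not > -5; antecedent false, conditional vacuously true  ✓
5) 7 / 7 = 1, so 7 divides 7  ✓
6) values -10 <= -6 <= 7  ✓
7) s * p = -6 * 7 = -42  ✓
8) 2v + 3r = 2(-10) + 3(-6) = -38  ✓
9) v = -10 ≠ -8, but s = -6 = -6 (second disjunct)  ✓

No violations.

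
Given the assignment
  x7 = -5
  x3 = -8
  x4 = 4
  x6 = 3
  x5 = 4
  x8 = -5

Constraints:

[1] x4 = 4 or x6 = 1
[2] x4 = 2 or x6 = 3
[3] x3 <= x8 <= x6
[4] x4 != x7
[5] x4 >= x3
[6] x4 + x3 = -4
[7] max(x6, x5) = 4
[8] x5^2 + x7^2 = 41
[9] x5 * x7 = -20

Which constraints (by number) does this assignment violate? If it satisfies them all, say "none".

[1] x4 = 4 = 4 (first disjunct) — satisfied.
[2] x4 = 4 ≠ 2, but x6 = 3 = 3 (second disjunct) — satisfied.
[3] values -8 <= -5 <= 3 — satisfied.
[4] x4 = 4, x7 = -5; distinct — satisfied.
[5] x4 = 4, x3 = -8; 4 ≥ -8 — satisfied.
[6] x4 + x3 = 4 + (-8) = -4 — satisfied.
[7] max(3, 4) = 4 — satisfied.
[8] x5^2 + x7^2 = 4^2 + (-5)^2 = 16 + 25 = 41 — satisfied.
[9] x5 * x7 = 4 * (-5) = -20 — satisfied.

The assignment satisfies every constraint.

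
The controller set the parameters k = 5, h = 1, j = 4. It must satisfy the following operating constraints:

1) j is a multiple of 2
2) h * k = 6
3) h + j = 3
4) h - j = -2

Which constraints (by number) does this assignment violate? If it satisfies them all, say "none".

No — constraints 2, 3, and 4 are not satisfied.

1) 4 / 2 = 2, so 2 divides 4  ✔
2) h * k = 1 * 5 = 5, not 6  ✘
3) h + j = 1 + 4 = 5, not 3  ✘
4) h - j = 1 - 4 = -3, not -2  ✘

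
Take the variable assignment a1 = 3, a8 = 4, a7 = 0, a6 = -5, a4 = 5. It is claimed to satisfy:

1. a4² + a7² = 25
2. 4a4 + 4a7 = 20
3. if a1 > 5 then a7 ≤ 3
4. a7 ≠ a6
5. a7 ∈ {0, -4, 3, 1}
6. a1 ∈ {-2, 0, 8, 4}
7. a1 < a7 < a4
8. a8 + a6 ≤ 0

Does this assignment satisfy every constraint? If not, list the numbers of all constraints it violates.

Violated: 6, 7.

1. a4² + a7² = 5² + 0² = 25 + 0 = 25 — satisfied.
2. 4a4 + 4a7 = 4(5) + 4(0) = 20 — satisfied.
3. a1 = 3, not > 5; antecedent false, conditional vacuously true — satisfied.
4. a7 = 0, a6 = -5; distinct — satisfied.
5. a7 = 0 is in {0, -4, 3, 1} — satisfied.
6. a1 = 3 is not in {-2, 0, 8, 4} — violated.
7. values 3, 0, 5; a1 = 3 is not < a7 = 0 — violated.
8. a8 + a6 = 4 + (-5) = -1; -1 ≤ 0 — satisfied.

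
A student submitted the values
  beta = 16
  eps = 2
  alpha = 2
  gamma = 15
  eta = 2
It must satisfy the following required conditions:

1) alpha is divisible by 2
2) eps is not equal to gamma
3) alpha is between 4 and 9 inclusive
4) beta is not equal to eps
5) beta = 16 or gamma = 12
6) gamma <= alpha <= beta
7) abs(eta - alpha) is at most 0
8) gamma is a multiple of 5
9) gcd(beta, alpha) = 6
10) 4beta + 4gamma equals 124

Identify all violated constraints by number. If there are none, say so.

1) 2 / 2 = 1, so 2 divides 2 — holds.
2) eps = 2, gamma = 15; distinct — holds.
3) alpha = 2 is outside [4, 9] — does not hold.
4) beta = 16, eps = 2; distinct — holds.
5) beta = 16 = 16 (first disjunct) — holds.
6) values 15, 2, 16; gamma = 15 is not <= alpha = 2 — does not hold.
7) abs(2 - 2) = 0; 0 ≤ 0 — holds.
8) 15 / 5 = 3, so 5 divides 15 — holds.
9) gcd(16, 2) = 2, not 6 — does not hold.
10) 4beta + 4gamma = 4(16) + 4(15) = 124 — holds.

Violated: 3, 6, 9.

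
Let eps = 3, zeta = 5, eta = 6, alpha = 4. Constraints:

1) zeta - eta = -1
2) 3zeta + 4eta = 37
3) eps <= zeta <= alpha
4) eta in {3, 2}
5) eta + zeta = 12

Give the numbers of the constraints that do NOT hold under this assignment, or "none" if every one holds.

The assignment fails constraints 2, 3, 4, and 5.

1) zeta - eta = 5 - 6 = -1 — satisfied.
2) 3zeta + 4eta = 3(5) + 4(6) = 39, not 37 — violated.
3) values 3, 5, 4; zeta = 5 is not <= alpha = 4 — violated.
4) eta = 6 is not in {3, 2} — violated.
5) eta + zeta = 6 + 5 = 11, not 12 — violated.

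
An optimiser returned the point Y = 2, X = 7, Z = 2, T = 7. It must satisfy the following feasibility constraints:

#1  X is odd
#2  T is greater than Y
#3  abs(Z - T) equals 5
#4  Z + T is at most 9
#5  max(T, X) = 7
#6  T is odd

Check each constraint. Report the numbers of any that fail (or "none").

#1 X = 7 is odd — holds.
#2 T = 7, Y = 2; 7 > 2 — holds.
#3 abs(2 - 7) = 5 — holds.
#4 Z + T = 2 + 7 = 9; 9 ≤ 9 — holds.
#5 max(7, 7) = 7 — holds.
#6 T = 7 is odd — holds.

All constraints are satisfied.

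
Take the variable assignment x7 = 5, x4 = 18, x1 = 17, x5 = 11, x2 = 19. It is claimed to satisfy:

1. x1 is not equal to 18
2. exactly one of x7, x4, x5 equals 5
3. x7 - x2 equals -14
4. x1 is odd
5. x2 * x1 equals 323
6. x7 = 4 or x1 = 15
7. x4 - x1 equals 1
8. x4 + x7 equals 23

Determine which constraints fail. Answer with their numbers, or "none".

Constraint 6 does not hold.

1. x1 = 17, and 17 ≠ 18  OK
2. x7=5, x4=18, x5=11; 1 of them equals 5  OK
3. x7 - x2 = 5 - 19 = -14  OK
4. x1 = 17 is odd  OK
5. x2 * x1 = 19 * 17 = 323  OK
6. x7 = 5 ≠ 4 and x1 = 17 ≠ 15; both disjuncts false  FAIL
7. x4 - x1 = 18 - 17 = 1  OK
8. x4 + x7 = 18 + 5 = 23  OK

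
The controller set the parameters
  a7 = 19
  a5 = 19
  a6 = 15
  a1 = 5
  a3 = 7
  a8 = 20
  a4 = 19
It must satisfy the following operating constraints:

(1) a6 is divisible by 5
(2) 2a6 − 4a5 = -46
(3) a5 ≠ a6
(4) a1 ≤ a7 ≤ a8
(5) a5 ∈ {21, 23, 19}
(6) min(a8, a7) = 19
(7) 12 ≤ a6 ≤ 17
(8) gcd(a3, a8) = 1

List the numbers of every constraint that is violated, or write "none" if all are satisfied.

(1) 15 / 5 = 3, so 5 divides 15  OK
(2) 2a6 − 4a5 = 2(15) − 4(19) = -46  OK
(3) a5 = 19, a6 = 15; distinct  OK
(4) values 5 ≤ 19 ≤ 20  OK
(5) a5 = 19 is in {21, 23, 19}  OK
(6) min(20, 19) = 19  OK
(7) a6 = 15 lies in [12, 17]  OK
(8) gcd(7, 20) = 1  OK

None — every constraint holds.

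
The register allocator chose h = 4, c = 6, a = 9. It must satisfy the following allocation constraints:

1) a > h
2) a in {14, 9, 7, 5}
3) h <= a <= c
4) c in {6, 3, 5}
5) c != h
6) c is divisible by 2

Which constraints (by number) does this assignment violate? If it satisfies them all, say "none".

Violated: 3.

1) a = 9, h = 4; 9 > 4 — OK.
2) a = 9 is in {14, 9, 7, 5} — OK.
3) values 4, 9, 6; a = 9 is not <= c = 6 — violated.
4) c = 6 is in {6, 3, 5} — OK.
5) c = 6, h = 4; distinct — OK.
6) 6 / 2 = 3, so 2 divides 6 — OK.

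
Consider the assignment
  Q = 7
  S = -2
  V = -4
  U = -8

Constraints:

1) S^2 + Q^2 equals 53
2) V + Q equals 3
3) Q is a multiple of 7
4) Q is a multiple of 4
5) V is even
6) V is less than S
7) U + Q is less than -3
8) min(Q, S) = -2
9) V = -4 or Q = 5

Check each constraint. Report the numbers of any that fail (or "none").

1) S^2 + Q^2 = (-2)^2 + 7^2 = 4 + 49 = 53 — holds.
2) V + Q = -4 + 7 = 3 — holds.
3) 7 / 7 = 1, so 7 divides 7 — holds.
4) 7 = 4*1 + 3, so 4 does not divide 7 — does not hold.
5) V = -4 is even — holds.
6) V = -4, S = -2; -4 < -2 — holds.
7) U + Q = -8 + 7 = -1; -1 ≥ -3, bound -3 not met — does not hold.
8) min(7, -2) = -2 — holds.
9) V = -4 = -4 (first disjunct) — holds.

Constraints 4 and 7 are violated.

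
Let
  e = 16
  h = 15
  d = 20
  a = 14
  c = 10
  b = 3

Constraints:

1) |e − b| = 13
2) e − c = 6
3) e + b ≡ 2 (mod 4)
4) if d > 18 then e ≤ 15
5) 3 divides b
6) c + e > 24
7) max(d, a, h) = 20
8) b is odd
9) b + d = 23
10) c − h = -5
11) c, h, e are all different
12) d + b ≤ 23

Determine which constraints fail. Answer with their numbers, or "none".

1) |16 − 3| = 13  holds
2) e − c = 16 − 10 = 6  holds
3) e + b = 19; 19 mod 4 = 3, not 2  fails
4) d = 20 > 18, so we need e ≤ 15; but e = 16 > 15  fails
5) 3 / 3 = 1, so 3 divides 3  holds
6) c + e = 10 + 16 = 26; 26 > 24  holds
7) max(20, 14, 15) = 20  holds
8) b = 3 is odd  holds
9) b + d = 3 + 20 = 23  holds
10) c − h = 10 − 15 = -5  holds
11) values 10, 15, 16 are pairwise distinct  holds
12) d + b = 20 + 3 = 23; 23 ≤ 23  holds

Constraints 3 and 4 do not hold.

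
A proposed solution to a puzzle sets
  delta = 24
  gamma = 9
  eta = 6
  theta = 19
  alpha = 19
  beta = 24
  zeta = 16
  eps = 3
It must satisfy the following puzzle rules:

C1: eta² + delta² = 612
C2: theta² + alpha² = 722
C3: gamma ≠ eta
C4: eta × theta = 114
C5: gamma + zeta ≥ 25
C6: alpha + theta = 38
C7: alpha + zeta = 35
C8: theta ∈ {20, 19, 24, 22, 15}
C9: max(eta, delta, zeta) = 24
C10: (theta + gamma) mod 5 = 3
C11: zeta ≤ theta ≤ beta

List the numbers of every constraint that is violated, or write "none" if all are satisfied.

None — every constraint holds.

C1: eta² + delta² = 6² + 24² = 36 + 576 = 612 — satisfied.
C2: theta² + alpha² = 19² + 19² = 361 + 361 = 722 — satisfied.
C3: gamma = 9, eta = 6; distinct — satisfied.
C4: eta × theta = 6 × 19 = 114 — satisfied.
C5: gamma + zeta = 9 + 16 = 25; 25 ≥ 25 — satisfied.
C6: alpha + theta = 19 + 19 = 38 — satisfied.
C7: alpha + zeta = 19 + 16 = 35 — satisfied.
C8: theta = 19 is in {20, 19, 24, 22, 15} — satisfied.
C9: max(6, 24, 16) = 24 — satisfied.
C10: theta + gamma = 28; 28 mod 5 = 3 — satisfied.
C11: values 16 ≤ 19 ≤ 24 — satisfied.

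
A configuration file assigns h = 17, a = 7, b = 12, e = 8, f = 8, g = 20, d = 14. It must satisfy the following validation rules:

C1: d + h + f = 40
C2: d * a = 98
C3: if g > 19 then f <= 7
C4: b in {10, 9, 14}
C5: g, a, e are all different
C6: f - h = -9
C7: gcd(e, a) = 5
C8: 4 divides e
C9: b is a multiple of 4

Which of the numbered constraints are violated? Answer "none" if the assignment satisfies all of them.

No — constraints 1, 3, 4, and 7 are not satisfied.

C1: d + h + f = 14 + 17 + 8 = 39, not 40 — violated.
C2: d * a = 14 * 7 = 98 — satisfied.
C3: g = 20 > 19, so we need f ≤ 7; but f = 8 > 7 — violated.
C4: b = 12 is not in {10, 9, 14} — violated.
C5: values 20, 7, 8 are pairwise distinct — satisfied.
C6: f - h = 8 - 17 = -9 — satisfied.
C7: gcd(8, 7) = 1, not 5 — violated.
C8: 8 / 4 = 2, so 4 divides 8 — satisfied.
C9: 12 / 4 = 3, so 4 divides 12 — satisfied.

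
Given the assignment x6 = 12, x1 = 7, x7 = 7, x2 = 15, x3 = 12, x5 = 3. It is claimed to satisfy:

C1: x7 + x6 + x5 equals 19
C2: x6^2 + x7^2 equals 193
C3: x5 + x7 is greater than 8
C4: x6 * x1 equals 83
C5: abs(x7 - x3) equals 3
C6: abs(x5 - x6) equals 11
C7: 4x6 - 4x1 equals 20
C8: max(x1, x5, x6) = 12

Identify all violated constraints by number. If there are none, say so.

Constraints 1, 4, 5, and 6 do not hold.

C1: x7 + x6 + x5 = 7 + 12 + 3 = 22, not 19 — fails.
C2: x6^2 + x7^2 = 12^2 + 7^2 = 144 + 49 = 193 — holds.
C3: x5 + x7 = 3 + 7 = 10; 10 > 8 — holds.
C4: x6 * x1 = 12 * 7 = 84, not 83 — fails.
C5: abs(7 - 12) = 5, not 3 — fails.
C6: abs(3 - 12) = 9, not 11 — fails.
C7: 4x6 - 4x1 = 4(12) - 4(7) = 20 — holds.
C8: max(7, 3, 12) = 12 — holds.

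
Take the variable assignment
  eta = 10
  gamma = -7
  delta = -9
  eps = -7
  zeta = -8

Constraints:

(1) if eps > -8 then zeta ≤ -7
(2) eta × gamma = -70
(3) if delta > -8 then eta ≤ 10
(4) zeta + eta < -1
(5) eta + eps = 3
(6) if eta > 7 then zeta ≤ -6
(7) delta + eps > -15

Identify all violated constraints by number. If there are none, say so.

The assignment fails constraints 4 and 7.

(1) eps = -7 > -8, so we need zeta ≤ -7; zeta = -8 ≤ -7 — holds.
(2) eta × gamma = 10 × (-7) = -70 — holds.
(3) delta = -9, not > -8; antecedent false, conditional vacuously true — holds.
(4) zeta + eta = -8 + 10 = 2; 2 ≥ -1, bound -1 not met — fails.
(5) eta + eps = 10 + (-7) = 3 — holds.
(6) eta = 10 > 7, so we need zeta ≤ -6; zeta = -8 ≤ -6 — holds.
(7) delta + eps = -9 + (-7) = -16; -16 ≤ -15, bound -15 not met — fails.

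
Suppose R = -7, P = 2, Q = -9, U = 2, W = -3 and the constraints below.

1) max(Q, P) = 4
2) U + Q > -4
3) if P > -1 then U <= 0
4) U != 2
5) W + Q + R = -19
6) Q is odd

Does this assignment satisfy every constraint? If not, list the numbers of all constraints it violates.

1) max(-9, 2) = 2, not 4  no
2) U + Q = 2 + (-9) = -7; -7 ≤ -4, bound -4 not met  no
3) P = 2 > -1, so we need U ≤ 0; but U = 2 > 0  no
4) U = 2, but 2 is required to differ  no
5) W + Q + R = -3 + (-9) + (-7) = -19  yes
6) Q = -9 is odd  yes

Constraints 1, 2, 3, and 4 do not hold.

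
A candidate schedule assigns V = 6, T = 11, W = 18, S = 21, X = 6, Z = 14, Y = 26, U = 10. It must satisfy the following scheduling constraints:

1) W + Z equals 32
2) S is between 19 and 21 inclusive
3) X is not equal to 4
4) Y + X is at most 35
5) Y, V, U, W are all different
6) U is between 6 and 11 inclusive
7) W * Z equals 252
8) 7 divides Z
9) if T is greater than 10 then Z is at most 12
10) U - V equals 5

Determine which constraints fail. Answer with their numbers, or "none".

Constraints 9 and 10 are violated.

1) W + Z = 18 + 14 = 32  ✔
2) S = 21 lies in [19, 21]  ✔
3) X = 6, and 6 ≠ 4  ✔
4) Y + X = 26 + 6 = 32; 32 ≤ 35  ✔
5) values 26, 6, 10, 18 are pairwise distinct  ✔
6) U = 10 lies in [6, 11]  ✔
7) W * Z = 18 * 14 = 252  ✔
8) 14 / 7 = 2, so 7 divides 14  ✔
9) T = 11 > 10, so we need Z ≤ 12; but Z = 14 > 12  ✘
10) U - V = 10 - 6 = 4, not 5  ✘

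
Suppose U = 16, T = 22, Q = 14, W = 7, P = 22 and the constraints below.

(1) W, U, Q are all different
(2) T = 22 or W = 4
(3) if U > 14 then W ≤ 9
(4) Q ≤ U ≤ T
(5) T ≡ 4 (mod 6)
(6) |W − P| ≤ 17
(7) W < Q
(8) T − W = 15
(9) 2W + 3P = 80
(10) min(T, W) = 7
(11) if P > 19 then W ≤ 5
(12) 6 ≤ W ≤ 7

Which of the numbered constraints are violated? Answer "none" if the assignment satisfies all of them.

Constraint 11 is violated.

(1) values 7, 16, 14 are pairwise distinct — holds.
(2) T = 22 = 22 (first disjunct) — holds.
(3) U = 16 > 14, so we need W ≤ 9; W = 7 ≤ 9 — holds.
(4) values 14 ≤ 16 ≤ 22 — holds.
(5) 22 mod 6 = 4 — holds.
(6) |7 − 22| = 15; 15 ≤ 17 — holds.
(7) W = 7, Q = 14; 7 < 14 — holds.
(8) T − W = 22 − 7 = 15 — holds.
(9) 2W + 3P = 2(7) + 3(22) = 80 — holds.
(10) min(22, 7) = 7 — holds.
(11) P = 22 > 19, so we need W ≤ 5; but W = 7 > 5 — does not hold.
(12) W = 7 lies in [6, 7] — holds.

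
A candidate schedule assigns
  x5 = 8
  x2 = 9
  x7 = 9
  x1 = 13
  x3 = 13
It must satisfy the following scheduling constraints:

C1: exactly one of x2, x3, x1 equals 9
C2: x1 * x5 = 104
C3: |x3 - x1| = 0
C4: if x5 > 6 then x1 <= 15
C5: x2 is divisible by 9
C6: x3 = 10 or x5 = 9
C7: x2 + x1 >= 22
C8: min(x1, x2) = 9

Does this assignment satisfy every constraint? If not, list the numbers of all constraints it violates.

Constraint 6 is violated.

C1: x2=9, x3=13, x1=13; 1 of them equals 9 — holds.
C2: x1 * x5 = 13 * 8 = 104 — holds.
C3: |13 - 13| = 0 — holds.
C4: x5 = 8 > 6, so we need x1 ≤ 15; x1 = 13 ≤ 15 — holds.
C5: 9 / 9 = 1, so 9 divides 9 — holds.
C6: x3 = 13 ≠ 10 and x5 = 8 ≠ 9; both disjuncts false — fails.
C7: x2 + x1 = 9 + 13 = 22; 22 ≥ 22 — holds.
C8: min(13, 9) = 9 — holds.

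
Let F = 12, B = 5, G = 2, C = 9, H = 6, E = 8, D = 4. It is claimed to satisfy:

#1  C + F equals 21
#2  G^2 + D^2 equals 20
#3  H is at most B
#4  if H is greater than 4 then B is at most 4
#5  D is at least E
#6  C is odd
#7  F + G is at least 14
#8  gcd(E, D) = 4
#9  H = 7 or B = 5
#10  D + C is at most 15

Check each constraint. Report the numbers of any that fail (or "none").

#1 C + F = 9 + 12 = 21 — holds.
#2 G^2 + D^2 = 2^2 + 4^2 = 4 + 16 = 20 — holds.
#3 H = 6, B = 5; 6 > 5 (want ≤) — fails.
#4 H = 6 > 4, so we need B ≤ 4; but B = 5 > 4 — fails.
#5 D = 4, E = 8; 4 < 8 (want ≥) — fails.
#6 C = 9 is odd — holds.
#7 F + G = 12 + 2 = 14; 14 ≥ 14 — holds.
#8 gcd(8, 4) = 4 — holds.
#9 H = 6 ≠ 7, but B = 5 = 5 (second disjunct) — holds.
#10 D + C = 4 + 9 = 13; 13 ≤ 15 — holds.

The assignment fails constraints 3, 4, and 5.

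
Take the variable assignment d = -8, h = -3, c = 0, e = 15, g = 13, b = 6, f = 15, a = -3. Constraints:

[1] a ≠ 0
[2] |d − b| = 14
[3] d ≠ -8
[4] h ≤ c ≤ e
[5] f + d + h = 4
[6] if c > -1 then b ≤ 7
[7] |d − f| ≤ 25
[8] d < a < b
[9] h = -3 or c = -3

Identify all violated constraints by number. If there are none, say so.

[1] a = -3, and -3 ≠ 0 — holds.
[2] |-8 − 6| = 14 — holds.
[3] d = -8, but -8 is required to differ — does not hold.
[4] values -3 ≤ 0 ≤ 15 — holds.
[5] f + d + h = 15 + (-8) + (-3) = 4 — holds.
[6] c = 0 > -1, so we need b ≤ 7; b = 6 ≤ 7 — holds.
[7] |-8 − 15| = 23; 23 ≤ 25 — holds.
[8] values -8 < -3 < 6 — holds.
[9] h = -3 = -3 (first disjunct) — holds.

No — constraint 3 is not satisfied.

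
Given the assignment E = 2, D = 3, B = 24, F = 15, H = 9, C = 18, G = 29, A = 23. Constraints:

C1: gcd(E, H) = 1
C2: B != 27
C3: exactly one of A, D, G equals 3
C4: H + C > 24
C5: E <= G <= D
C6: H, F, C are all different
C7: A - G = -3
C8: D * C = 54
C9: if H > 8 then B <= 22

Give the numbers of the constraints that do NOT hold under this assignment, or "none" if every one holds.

C1: gcd(2, 9) = 1 — holds.
C2: B = 24, and 24 ≠ 27 — holds.
C3: A=23, D=3, G=29; 1 of them equals 3 — holds.
C4: H + C = 9 + 18 = 27; 27 > 24 — holds.
C5: values 2, 29, 3; G = 29 is not <= D = 3 — fails.
C6: values 9, 15, 18 are pairwise distinct — holds.
C7: A - G = 23 - 29 = -6, not -3 — fails.
C8: D * C = 3 * 18 = 54 — holds.
C9: H = 9 > 8, so we need B ≤ 22; but B = 24 > 22 — fails.

Violated: 5, 7, and 9.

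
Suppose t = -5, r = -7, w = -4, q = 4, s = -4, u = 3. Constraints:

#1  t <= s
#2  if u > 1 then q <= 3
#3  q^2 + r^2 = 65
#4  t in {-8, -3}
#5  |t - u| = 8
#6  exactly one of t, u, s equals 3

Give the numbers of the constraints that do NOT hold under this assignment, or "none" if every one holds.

#1 t = -5, s = -4; -5 ≤ -4 — holds.
#2 u = 3 > 1, so we need q ≤ 3; but q = 4 > 3 — does not hold.
#3 q^2 + r^2 = 4^2 + (-7)^2 = 16 + 49 = 65 — holds.
#4 t = -5 is not in {-8, -3} — does not hold.
#5 |-5 - 3| = 8 — holds.
#6 t=-5, u=3, s=-4; 1 of them equals 3 — holds.

Constraints 2, 4 are violated.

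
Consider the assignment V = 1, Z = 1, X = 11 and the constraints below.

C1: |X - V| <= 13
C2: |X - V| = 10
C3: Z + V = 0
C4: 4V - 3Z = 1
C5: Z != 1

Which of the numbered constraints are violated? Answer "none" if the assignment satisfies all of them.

C1: |11 - 1| = 10; 10 ≤ 13  OK
C2: |11 - 1| = 10  OK
C3: Z + V = 1 + 1 = 2, not 0  FAIL
C4: 4V - 3Z = 4(1) - 3(1) = 1  OK
C5: Z = 1, but 1 is required to differ  FAIL

Constraints 3, 5 are violated.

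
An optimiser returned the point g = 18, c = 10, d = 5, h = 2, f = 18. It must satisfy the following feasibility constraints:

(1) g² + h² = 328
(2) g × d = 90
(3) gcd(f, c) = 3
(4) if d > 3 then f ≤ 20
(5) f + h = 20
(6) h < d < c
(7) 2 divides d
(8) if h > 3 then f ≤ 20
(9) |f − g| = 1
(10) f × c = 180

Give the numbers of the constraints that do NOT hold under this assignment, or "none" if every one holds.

Constraints 3, 7, 9 are violated.

(1) g² + h² = 18² + 2² = 324 + 4 = 328 — holds.
(2) g × d = 18 × 5 = 90 — holds.
(3) gcd(18, 10) = 2, not 3 — fails.
(4) d = 5 > 3, so we need f ≤ 20; f = 18 ≤ 20 — holds.
(5) f + h = 18 + 2 = 20 — holds.
(6) values 2 < 5 < 10 — holds.
(7) 5 = 2×2 + 1, so 2 does not divide 5 — fails.
(8) h = 2, not > 3; antecedent false, conditional vacuously true — holds.
(9) |18 − 18| = 0, not 1 — fails.
(10) f × c = 18 × 10 = 180 — holds.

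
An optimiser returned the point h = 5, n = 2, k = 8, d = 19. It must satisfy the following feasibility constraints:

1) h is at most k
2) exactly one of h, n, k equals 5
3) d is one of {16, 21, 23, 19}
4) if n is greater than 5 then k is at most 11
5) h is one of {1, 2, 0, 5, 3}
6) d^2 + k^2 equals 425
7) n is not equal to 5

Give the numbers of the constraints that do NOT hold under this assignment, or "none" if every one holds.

None — every constraint holds.

1) h = 5, k = 8; 5 ≤ 8 — OK.
2) h=5, n=2, k=8; 1 of them equals 5 — OK.
3) d = 19 is in {16, 21, 23, 19} — OK.
4) n = 2, not > 5; antecedent false, conditional vacuously true — OK.
5) h = 5 is in {1, 2, 0, 5, 3} — OK.
6) d^2 + k^2 = 19^2 + 8^2 = 361 + 64 = 425 — OK.
7) n = 2, and 2 ≠ 5 — OK.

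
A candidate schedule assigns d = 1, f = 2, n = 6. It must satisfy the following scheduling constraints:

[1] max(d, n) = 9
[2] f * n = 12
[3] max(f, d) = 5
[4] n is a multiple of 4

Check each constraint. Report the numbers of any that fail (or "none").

[1] max(1, 6) = 6, not 9  no
[2] f * n = 2 * 6 = 12  yes
[3] max(2, 1) = 2, not 5  no
[4] 6 = 4*1 + 2, so 4 does not divide 6  no

No — constraints 1, 3, and 4 are not satisfied.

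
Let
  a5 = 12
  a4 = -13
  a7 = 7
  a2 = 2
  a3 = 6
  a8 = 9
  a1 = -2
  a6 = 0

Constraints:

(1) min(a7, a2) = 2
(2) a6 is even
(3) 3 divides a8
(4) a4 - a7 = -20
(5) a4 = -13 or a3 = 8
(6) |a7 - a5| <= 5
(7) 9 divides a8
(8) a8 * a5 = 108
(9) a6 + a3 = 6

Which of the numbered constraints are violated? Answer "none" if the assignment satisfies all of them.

None — every constraint holds.

(1) min(7, 2) = 2 — OK.
(2) a6 = 0 is even — OK.
(3) 9 / 3 = 3, so 3 divides 9 — OK.
(4) a4 - a7 = -13 - 7 = -20 — OK.
(5) a4 = -13 = -13 (first disjunct) — OK.
(6) |7 - 12| = 5; 5 ≤ 5 — OK.
(7) 9 / 9 = 1, so 9 divides 9 — OK.
(8) a8 * a5 = 9 * 12 = 108 — OK.
(9) a6 + a3 = 0 + 6 = 6 — OK.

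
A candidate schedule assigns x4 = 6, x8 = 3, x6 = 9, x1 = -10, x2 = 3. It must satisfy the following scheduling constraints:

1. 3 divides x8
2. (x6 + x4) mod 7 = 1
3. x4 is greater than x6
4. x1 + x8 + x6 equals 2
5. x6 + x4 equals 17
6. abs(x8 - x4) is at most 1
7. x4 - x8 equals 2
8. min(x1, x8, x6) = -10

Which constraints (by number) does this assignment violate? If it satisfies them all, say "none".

1. 3 / 3 = 1, so 3 divides 3 — satisfied.
2. x6 + x4 = 15; 15 mod 7 = 1 — satisfied.
3. x4 = 6, x6 = 9; 6 ≤ 9 (want >) — violated.
4. x1 + x8 + x6 = -10 + 3 + 9 = 2 — satisfied.
5. x6 + x4 = 9 + 6 = 15, not 17 — violated.
6. abs(3 - 6) = 3; 3 > 1, exceeds bound 1 — violated.
7. x4 - x8 = 6 - 3 = 3, not 2 — violated.
8. min(-10, 3, 9) = -10 — satisfied.

The assignment fails constraints 3, 5, 6, 7.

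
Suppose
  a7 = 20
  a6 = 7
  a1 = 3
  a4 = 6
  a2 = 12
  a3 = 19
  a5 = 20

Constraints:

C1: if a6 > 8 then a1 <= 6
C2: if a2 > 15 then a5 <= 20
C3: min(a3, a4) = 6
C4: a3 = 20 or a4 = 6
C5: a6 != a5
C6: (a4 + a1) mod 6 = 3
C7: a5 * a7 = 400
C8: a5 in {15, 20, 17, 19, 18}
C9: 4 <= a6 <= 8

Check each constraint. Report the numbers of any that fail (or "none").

No violations.

C1: a6 = 7, not > 8; antecedent false, conditional vacuously true — OK.
C2: a2 = 12, not > 15; antecedent false, conditional vacuously true — OK.
C3: min(19, 6) = 6 — OK.
C4: a3 = 19 ≠ 20, but a4 = 6 = 6 (second disjunct) — OK.
C5: a6 = 7, a5 = 20; distinct — OK.
C6: a4 + a1 = 9; 9 mod 6 = 3 — OK.
C7: a5 * a7 = 20 * 20 = 400 — OK.
C8: a5 = 20 is in {15, 20, 17, 19, 18} — OK.
C9: a6 = 7 lies in [4, 8] — OK.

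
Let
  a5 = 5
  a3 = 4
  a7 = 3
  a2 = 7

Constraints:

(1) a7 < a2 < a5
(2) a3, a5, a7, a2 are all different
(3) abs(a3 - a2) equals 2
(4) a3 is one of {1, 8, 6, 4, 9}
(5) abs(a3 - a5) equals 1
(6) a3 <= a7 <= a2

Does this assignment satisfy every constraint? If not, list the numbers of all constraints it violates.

Constraints 1, 3, and 6 are violated.

(1) values 3, 7, 5; a2 = 7 is not < a5 = 5 — violated.
(2) values 4, 5, 3, 7 are pairwise distinct — satisfied.
(3) abs(4 - 7) = 3, not 2 — violated.
(4) a3 = 4 is in {1, 8, 6, 4, 9} — satisfied.
(5) abs(4 - 5) = 1 — satisfied.
(6) values 4, 3, 7; a3 = 4 is not <= a7 = 3 — violated.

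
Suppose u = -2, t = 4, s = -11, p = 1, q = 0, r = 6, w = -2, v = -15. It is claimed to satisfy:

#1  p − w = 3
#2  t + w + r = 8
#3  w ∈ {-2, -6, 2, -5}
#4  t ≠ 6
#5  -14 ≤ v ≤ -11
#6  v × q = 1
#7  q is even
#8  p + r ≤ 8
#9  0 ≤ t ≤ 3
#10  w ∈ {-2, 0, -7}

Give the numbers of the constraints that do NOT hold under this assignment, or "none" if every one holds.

Violated: 5, 6, 9.

#1 p − w = 1 − (-2) = 3 — satisfied.
#2 t + w + r = 4 + (-2) + 6 = 8 — satisfied.
#3 w = -2 is in {-2, -6, 2, -5} — satisfied.
#4 t = 4, and 4 ≠ 6 — satisfied.
#5 v = -15 is outside [-14, -11] — violated.
#6 v × q = -15 × 0 = 0, not 1 — violated.
#7 q = 0 is even — satisfied.
#8 p + r = 1 + 6 = 7; 7 ≤ 8 — satisfied.
#9 t = 4 is outside [0, 3] — violated.
#10 w = -2 is in {-2, 0, -7} — satisfied.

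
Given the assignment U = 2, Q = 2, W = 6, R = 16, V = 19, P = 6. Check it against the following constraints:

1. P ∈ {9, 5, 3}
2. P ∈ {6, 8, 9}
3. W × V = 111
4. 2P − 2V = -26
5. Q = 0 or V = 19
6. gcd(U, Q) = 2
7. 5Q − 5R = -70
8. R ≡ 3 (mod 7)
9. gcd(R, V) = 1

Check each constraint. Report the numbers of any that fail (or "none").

1. P = 6 is not in {9, 5, 3}  fails
2. P = 6 is in {6, 8, 9}  holds
3. W × V = 6 × 19 = 114, not 111  fails
4. 2P − 2V = 2(6) − 2(19) = -26  holds
5. Q = 2 ≠ 0, but V = 19 = 19 (second disjunct)  holds
6. gcd(2, 2) = 2  holds
7. 5Q − 5R = 5(2) − 5(16) = -70  holds
8. 16 mod 7 = 2, not 3  fails
9. gcd(16, 19) = 1  holds

Constraints 1, 3, and 8 are violated.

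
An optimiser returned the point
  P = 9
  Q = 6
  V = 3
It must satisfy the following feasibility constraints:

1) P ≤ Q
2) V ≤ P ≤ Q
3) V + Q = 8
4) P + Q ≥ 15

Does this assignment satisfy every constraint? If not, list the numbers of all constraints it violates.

1) P = 9, Q = 6; 9 > 6 (want ≤)  FAIL
2) values 3, 9, 6; P = 9 is not ≤ Q = 6  FAIL
3) V + Q = 3 + 6 = 9, not 8  FAIL
4) P + Q = 9 + 6 = 15; 15 ≥ 15  OK

Violated: 1, 2, and 3.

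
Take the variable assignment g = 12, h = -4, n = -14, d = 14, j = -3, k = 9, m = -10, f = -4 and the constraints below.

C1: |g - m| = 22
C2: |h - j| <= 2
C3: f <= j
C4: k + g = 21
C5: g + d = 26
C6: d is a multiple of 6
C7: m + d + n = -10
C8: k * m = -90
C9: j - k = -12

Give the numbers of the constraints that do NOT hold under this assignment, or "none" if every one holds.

C1: |12 - (-10)| = 22 — holds.
C2: |-4 - (-3)| = 1; 1 ≤ 2 — holds.
C3: f = -4, j = -3; -4 ≤ -3 — holds.
C4: k + g = 9 + 12 = 21 — holds.
C5: g + d = 12 + 14 = 26 — holds.
C6: 14 = 6*2 + 2, so 6 does not divide 14 — fails.
C7: m + d + n = -10 + 14 + (-14) = -10 — holds.
C8: k * m = 9 * (-10) = -90 — holds.
C9: j - k = -3 - 9 = -12 — holds.

Constraint 6 does not hold.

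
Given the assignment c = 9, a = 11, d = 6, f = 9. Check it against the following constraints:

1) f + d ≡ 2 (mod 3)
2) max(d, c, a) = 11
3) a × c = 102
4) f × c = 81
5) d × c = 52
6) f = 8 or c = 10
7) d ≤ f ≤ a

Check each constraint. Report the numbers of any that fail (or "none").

1) f + d = 15; 15 mod 3 = 0, not 2 — fails.
2) max(6, 9, 11) = 11 — holds.
3) a × c = 11 × 9 = 99, not 102 — fails.
4) f × c = 9 × 9 = 81 — holds.
5) d × c = 6 × 9 = 54, not 52 — fails.
6) f = 9 ≠ 8 and c = 9 ≠ 10; both disjuncts false — fails.
7) values 6 ≤ 9 ≤ 11 — holds.

Constraints 1, 3, 5, 6 are violated.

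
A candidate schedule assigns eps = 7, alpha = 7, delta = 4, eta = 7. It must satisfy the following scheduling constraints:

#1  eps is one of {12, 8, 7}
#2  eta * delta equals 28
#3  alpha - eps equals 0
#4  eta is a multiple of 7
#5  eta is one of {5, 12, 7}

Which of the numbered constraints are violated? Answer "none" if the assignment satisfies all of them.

#1 eps = 7 is in {12, 8, 7} — satisfied.
#2 eta * delta = 7 * 4 = 28 — satisfied.
#3 alpha - eps = 7 - 7 = 0 — satisfied.
#4 7 / 7 = 1, so 7 divides 7 — satisfied.
#5 eta = 7 is in {5, 12, 7} — satisfied.

All constraints are satisfied.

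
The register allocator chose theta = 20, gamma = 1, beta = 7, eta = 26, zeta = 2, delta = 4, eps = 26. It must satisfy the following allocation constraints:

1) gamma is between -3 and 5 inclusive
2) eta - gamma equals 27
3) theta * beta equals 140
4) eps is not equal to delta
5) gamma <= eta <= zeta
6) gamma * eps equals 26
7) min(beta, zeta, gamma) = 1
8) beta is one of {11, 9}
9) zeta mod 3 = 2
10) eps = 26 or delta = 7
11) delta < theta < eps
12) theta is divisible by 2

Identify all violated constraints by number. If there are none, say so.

1) gamma = 1 lies in [-3, 5] — OK.
2) eta - gamma = 26 - 1 = 25, not 27 — violated.
3) theta * beta = 20 * 7 = 140 — OK.
4) eps = 26, delta = 4; distinct — OK.
5) values 1, 26, 2; eta = 26 is not <= zeta = 2 — violated.
6) gamma * eps = 1 * 26 = 26 — OK.
7) min(7, 2, 1) = 1 — OK.
8) beta = 7 is not in {11, 9} — violated.
9) 2 mod 3 = 2 — OK.
10) eps = 26 = 26 (first disjunct) — OK.
11) values 4 < 20 < 26 — OK.
12) 20 / 2 = 10, so 2 divides 20 — OK.

No — constraints 2, 5, 8 are not satisfied.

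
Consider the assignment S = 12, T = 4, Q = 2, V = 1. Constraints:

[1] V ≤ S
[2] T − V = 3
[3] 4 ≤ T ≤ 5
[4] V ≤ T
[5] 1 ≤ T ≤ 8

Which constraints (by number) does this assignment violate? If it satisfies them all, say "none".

Yes — all constraints hold.

[1] V = 1, S = 12; 1 ≤ 12  ✔
[2] T − V = 4 − 1 = 3  ✔
[3] T = 4 lies in [4, 5]  ✔
[4] V = 1, T = 4; 1 ≤ 4  ✔
[5] T = 4 lies in [1, 8]  ✔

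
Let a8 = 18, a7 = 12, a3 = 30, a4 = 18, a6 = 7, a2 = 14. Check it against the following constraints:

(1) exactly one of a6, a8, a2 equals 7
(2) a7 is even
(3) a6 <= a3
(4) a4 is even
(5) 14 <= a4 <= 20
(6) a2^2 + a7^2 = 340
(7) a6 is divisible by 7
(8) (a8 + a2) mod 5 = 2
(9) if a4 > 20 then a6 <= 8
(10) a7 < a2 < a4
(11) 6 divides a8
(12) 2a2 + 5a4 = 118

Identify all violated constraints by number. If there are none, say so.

(1) a6=7, a8=18, a2=14; 1 of them equals 7 — holds.
(2) a7 = 12 is even — holds.
(3) a6 = 7, a3 = 30; 7 ≤ 30 — holds.
(4) a4 = 18 is even — holds.
(5) a4 = 18 lies in [14, 20] — holds.
(6) a2^2 + a7^2 = 14^2 + 12^2 = 196 + 144 = 340 — holds.
(7) 7 / 7 = 1, so 7 divides 7 — holds.
(8) a8 + a2 = 32; 32 mod 5 = 2 — holds.
(9) a4 = 18, not > 20; antecedent false, conditional vacuously true — holds.
(10) values 12 < 14 < 18 — holds.
(11) 18 / 6 = 3, so 6 divides 18 — holds.
(12) 2a2 + 5a4 = 2(14) + 5(18) = 118 — holds.

No violations.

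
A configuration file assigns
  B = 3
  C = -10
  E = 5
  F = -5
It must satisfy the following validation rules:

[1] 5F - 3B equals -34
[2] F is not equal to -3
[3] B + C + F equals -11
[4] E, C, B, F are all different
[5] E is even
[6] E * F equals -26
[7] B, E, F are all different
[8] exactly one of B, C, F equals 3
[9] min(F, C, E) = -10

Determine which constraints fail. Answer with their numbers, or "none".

[1] 5F - 3B = 5(-5) - 3(3) = -34 — holds.
[2] F = -5, and -5 ≠ -3 — holds.
[3] B + C + F = 3 + (-10) + (-5) = -12, not -11 — fails.
[4] values 5, -10, 3, -5 are pairwise distinct — holds.
[5] E = 5 is odd — fails.
[6] E * F = 5 * (-5) = -25, not -26 — fails.
[7] values 3, 5, -5 are pairwise distinct — holds.
[8] B=3, C=-10, F=-5; 1 of them equals 3 — holds.
[9] min(-5, -10, 5) = -10 — holds.

No — constraints 3, 5, 6 are not satisfied.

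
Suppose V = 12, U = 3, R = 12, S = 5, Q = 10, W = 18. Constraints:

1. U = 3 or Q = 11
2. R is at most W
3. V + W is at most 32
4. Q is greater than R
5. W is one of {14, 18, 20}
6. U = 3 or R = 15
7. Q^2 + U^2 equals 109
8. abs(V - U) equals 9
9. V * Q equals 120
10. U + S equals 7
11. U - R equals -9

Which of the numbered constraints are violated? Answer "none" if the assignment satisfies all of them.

1. U = 3 = 3 (first disjunct)  yes
2. R = 12, W = 18; 12 ≤ 18  yes
3. V + W = 12 + 18 = 30; 30 ≤ 32  yes
4. Q = 10, R = 12; 10 ≤ 12 (want >)  no
5. W = 18 is in {14, 18, 20}  yes
6. U = 3 = 3 (first disjunct)  yes
7. Q^2 + U^2 = 10^2 + 3^2 = 100 + 9 = 109  yes
8. abs(12 - 3) = 9  yes
9. V * Q = 12 * 10 = 120  yes
10. U + S = 3 + 5 = 8, not 7  no
11. U - R = 3 - 12 = -9  yes

Constraints 4, 10 do not hold.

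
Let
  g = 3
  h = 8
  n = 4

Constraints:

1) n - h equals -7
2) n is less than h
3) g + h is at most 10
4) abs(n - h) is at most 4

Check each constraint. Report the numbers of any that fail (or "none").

Violated: 1 and 3.

1) n - h = 4 - 8 = -4, not -7  ✗
2) n = 4, h = 8; 4 < 8  ✓
3) g + h = 3 + 8 = 11; 11 > 10, bound 10 not met  ✗
4) abs(4 - 8) = 4; 4 ≤ 4  ✓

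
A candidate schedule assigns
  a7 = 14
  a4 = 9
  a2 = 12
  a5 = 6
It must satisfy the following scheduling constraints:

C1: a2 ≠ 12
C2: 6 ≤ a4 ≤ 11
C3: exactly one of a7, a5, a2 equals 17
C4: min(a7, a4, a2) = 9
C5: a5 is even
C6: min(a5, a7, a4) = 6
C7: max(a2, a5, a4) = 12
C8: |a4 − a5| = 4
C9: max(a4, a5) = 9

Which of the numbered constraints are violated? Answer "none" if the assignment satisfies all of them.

C1: a2 = 12, but 12 is required to differ — violated.
C2: a4 = 9 lies in [6, 11] — OK.
C3: a7=14, a5=6, a2=12; 0 of them equal 17, not exactly one — violated.
C4: min(14, 9, 12) = 9 — OK.
C5: a5 = 6 is even — OK.
C6: min(6, 14, 9) = 6 — OK.
C7: max(12, 6, 9) = 12 — OK.
C8: |9 − 6| = 3, not 4 — violated.
C9: max(9, 6) = 9 — OK.

Violated: 1, 3, and 8.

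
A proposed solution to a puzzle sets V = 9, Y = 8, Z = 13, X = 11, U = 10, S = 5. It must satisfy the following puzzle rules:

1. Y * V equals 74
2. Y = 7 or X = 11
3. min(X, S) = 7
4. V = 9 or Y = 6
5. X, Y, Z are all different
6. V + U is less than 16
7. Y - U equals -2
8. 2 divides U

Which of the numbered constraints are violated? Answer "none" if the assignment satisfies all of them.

1. Y * V = 8 * 9 = 72, not 74  false
2. Y = 8 ≠ 7, but X = 11 = 11 (second disjunct)  true
3. min(11, 5) = 5, not 7  false
4. V = 9 = 9 (first disjunct)  true
5. values 11, 8, 13 are pairwise distinct  true
6. V + U = 9 + 10 = 19; 19 ≥ 16, bound 16 not met  false
7. Y - U = 8 - 10 = -2  true
8. 10 / 2 = 5, so 2 divides 10  true

No — constraints 1, 3, and 6 are not satisfied.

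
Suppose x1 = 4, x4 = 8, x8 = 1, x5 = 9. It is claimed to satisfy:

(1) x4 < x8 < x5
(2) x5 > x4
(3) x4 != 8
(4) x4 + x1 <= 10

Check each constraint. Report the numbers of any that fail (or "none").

The assignment fails constraints 1, 3, and 4.

(1) values 8, 1, 9; x4 = 8 is not < x8 = 1  false
(2) x5 = 9, x4 = 8; 9 > 8  true
(3) x4 = 8, but 8 is required to differ  false
(4) x4 + x1 = 8 + 4 = 12; 12 > 10, bound 10 not met  false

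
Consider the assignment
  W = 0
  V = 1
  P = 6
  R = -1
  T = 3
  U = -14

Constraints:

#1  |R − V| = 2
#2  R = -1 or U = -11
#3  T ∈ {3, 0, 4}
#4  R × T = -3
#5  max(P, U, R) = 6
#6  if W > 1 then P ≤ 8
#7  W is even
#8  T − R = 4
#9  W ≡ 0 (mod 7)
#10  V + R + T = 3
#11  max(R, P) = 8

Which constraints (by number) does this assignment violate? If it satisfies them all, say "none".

#1 |-1 − 1| = 2 — holds.
#2 R = -1 = -1 (first disjunct) — holds.
#3 T = 3 is in {3, 0, 4} — holds.
#4 R × T = -1 × 3 = -3 — holds.
#5 max(6, -14, -1) = 6 — holds.
#6 W = 0, not > 1; antecedent false, conditional vacuously true — holds.
#7 W = 0 is even — holds.
#8 T − R = 3 − (-1) = 4 — holds.
#9 0 mod 7 = 0 — holds.
#10 V + R + T = 1 + (-1) + 3 = 3 — holds.
#11 max(-1, 6) = 6, not 8 — fails.

Constraint 11 does not hold.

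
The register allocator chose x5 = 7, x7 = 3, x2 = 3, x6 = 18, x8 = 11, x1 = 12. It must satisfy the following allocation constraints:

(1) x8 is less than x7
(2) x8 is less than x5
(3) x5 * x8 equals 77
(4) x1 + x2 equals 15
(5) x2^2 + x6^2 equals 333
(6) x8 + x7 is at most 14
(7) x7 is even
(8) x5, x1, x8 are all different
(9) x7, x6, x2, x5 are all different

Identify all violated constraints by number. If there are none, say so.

Violated: 1, 2, 7, and 9.

(1) x8 = 11, x7 = 3; 11 ≥ 3 (want <)  FAIL
(2) x8 = 11, x5 = 7; 11 ≥ 7 (want <)  FAIL
(3) x5 * x8 = 7 * 11 = 77  OK
(4) x1 + x2 = 12 + 3 = 15  OK
(5) x2^2 + x6^2 = 3^2 + 18^2 = 9 + 324 = 333  OK
(6) x8 + x7 = 11 + 3 = 14; 14 ≤ 14  OK
(7) x7 = 3 is odd  FAIL
(8) values 7, 12, 11 are pairwise distinct  OK
(9) x7 = x2 = 3, not all different  FAIL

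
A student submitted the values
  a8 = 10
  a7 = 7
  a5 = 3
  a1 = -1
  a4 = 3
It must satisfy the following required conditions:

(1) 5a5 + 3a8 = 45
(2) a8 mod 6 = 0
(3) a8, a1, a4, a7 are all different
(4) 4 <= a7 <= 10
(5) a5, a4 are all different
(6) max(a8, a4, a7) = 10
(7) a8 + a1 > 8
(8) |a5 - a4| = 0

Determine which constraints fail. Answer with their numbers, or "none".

(1) 5a5 + 3a8 = 5(3) + 3(10) = 45  ✔
(2) 10 mod 6 = 4, not 0  ✘
(3) values 10, -1, 3, 7 are pairwise distinct  ✔
(4) a7 = 7 lies in [4, 10]  ✔
(5) a5 = a4 = 3, not all different  ✘
(6) max(10, 3, 7) = 10  ✔
(7) a8 + a1 = 10 + (-1) = 9; 9 > 8  ✔
(8) |3 - 3| = 0  ✔

No — constraints 2 and 5 are not satisfied.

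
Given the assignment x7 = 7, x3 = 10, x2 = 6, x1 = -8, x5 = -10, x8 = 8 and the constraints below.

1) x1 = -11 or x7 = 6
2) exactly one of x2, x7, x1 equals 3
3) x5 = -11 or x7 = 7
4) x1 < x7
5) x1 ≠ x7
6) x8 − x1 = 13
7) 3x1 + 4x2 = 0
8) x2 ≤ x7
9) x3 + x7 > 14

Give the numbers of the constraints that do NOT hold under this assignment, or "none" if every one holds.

The assignment fails constraints 1, 2, and 6.

1) x1 = -8 ≠ -11 and x7 = 7 ≠ 6; both disjuncts false — violated.
2) x2=6, x7=7, x1=-8; 0 of them equal 3, not exactly one — violated.
3) x5 = -10 ≠ -11, but x7 = 7 = 7 (second disjunct) — OK.
4) x1 = -8, x7 = 7; -8 < 7 — OK.
5) x1 = -8, x7 = 7; distinct — OK.
6) x8 − x1 = 8 − (-8) = 16, not 13 — violated.
7) 3x1 + 4x2 = 3(-8) + 4(6) = 0 — OK.
8) x2 = 6, x7 = 7; 6 ≤ 7 — OK.
9) x3 + x7 = 10 + 7 = 17; 17 > 14 — OK.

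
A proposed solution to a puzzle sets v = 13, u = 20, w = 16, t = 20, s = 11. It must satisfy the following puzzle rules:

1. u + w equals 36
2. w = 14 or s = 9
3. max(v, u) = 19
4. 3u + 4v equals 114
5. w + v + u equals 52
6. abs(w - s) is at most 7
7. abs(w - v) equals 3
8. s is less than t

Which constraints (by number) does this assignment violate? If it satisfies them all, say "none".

Constraints 2, 3, 4, and 5 do not hold.

1. u + w = 20 + 16 = 36 — satisfied.
2. w = 16 ≠ 14 and s = 11 ≠ 9; both disjuncts false — violated.
3. max(13, 20) = 20, not 19 — violated.
4. 3u + 4v = 3(20) + 4(13) = 112, not 114 — violated.
5. w + v + u = 16 + 13 + 20 = 49, not 52 — violated.
6. abs(16 - 11) = 5; 5 ≤ 7 — satisfied.
7. abs(16 - 13) = 3 — satisfied.
8. s = 11, t = 20; 11 < 20 — satisfied.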